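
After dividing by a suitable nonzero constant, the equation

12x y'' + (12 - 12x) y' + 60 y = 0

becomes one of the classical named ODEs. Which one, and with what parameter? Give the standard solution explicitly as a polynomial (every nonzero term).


All three coefficients share the factor 12; dividing through by 12 gives  x y'' + (1 - x) y' + 5 y = 0.
This matches the Laguerre equation x y'' + (1 - x) y' + n y = 0 with n = 5; the polynomial solution is L_5(x).
With y = sum_k a_k x^k, matching x^k gives (k+1)k a_{k+1} + (k+1) a_{k+1} - k a_k + n a_k = 0, i.e. (k+1)^2 a_{k+1} = (k - n) a_k = (k - 5) a_k. The right side vanishes at k = 5, so the series terminates at degree 5.
Standard normalization L_n(0) = 1 gives a_0 = 1. Work upward with a_{k+1} = (k - 5) a_k / (k+1)^2:
  a_1 = (0 - 5)(1) / 1^2 = -5/1 = -5
  a_2 = (1 - 5)(-5) / 2^2 = 20/4 = 5
  a_3 = (2 - 5)(5) / 3^2 = -15/9 = -5/3
  a_4 = (3 - 5)(-5/3) / 4^2 = (10/3)/16 = 5/24
  a_5 = (4 - 5)(5/24) / 5^2 = (-5/24)/25 = -1/120
Hence L_5(x) = -x^5/120 + 5 x^4/24 - 5 x^3/3 + 5 x^2 - 5 x + 1.

L_5(x); series = -x^5/120 + 5 x^4/24 - 5 x^3/3 + 5 x^2 - 5 x + 1


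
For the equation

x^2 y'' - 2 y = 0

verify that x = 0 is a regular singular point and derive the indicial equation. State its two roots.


Divide by x^2 to reach normal form y'' + P_1(x) y' + P_2(x) y = 0 with P_1(x) = 0 and P_2(x) = -2/x^2.
x = 0 is a singular point because the y-coefficient -2/x^2 has a pole at x = 0.
It is a regular singular point because x P_1(x) = p(x) = 0 and x^2 P_2(x) = q(x) = -2 are polynomials, hence analytic at x = 0.
p(0) = 0,  q(0) = -2.
Indicial equation: r(r-1) + p(0) r + q(0) = 0, i.e. r^2 + (p(0) - 1) r + q(0) = 0, i.e. r^2 - 1 r - 2 = 0.
Discriminant: (-1)^2 - 4(-2) = 9, so r = (1 ± 3)/2.
Solving: r_1 = 2, r_2 = -1.

indicial: r^2 - 1 r - 2 = 0; roots r_1 = 2, r_2 = -1


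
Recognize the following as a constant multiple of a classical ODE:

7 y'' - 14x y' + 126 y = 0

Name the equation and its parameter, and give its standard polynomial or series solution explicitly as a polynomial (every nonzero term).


All three coefficients share the factor 7; dividing through by 7 gives  y'' - 2x y' + 18 y = 0.
This matches the Hermite equation y'' - 2x y' + 2n y = 0 with 2n = 18, so n = 9; the polynomial solution is H_9(x).
With y = sum_k a_k x^k, matching x^k gives (k+2)(k+1) a_{k+2} = 2(k - n) a_k = 2(k - 9) a_k. The right side vanishes at k = 9, so the series with the parity of 9 terminates at degree 9.
Standard normalization: leading coefficient of H_n is 2^n, so a_9 = 2^9 = 512. Work downward with a_k = (k+1)(k+2) a_{k+2} / (2(k - n)):
  a_7 = (8)(9)(512) / (2(7 - 9)) = 36864/(-4) = -9216
  a_5 = (6)(7)(-9216) / (2(5 - 9)) = -387072/(-8) = 48384
  a_3 = (4)(5)(48384) / (2(3 - 9)) = 967680/(-12) = -80640
  a_1 = (2)(3)(-80640) / (2(1 - 9)) = -483840/(-16) = 30240
Hence H_9(x) = 512 x^9 - 9216 x^7 + 48384 x^5 - 80640 x^3 + 30240 x.

H_9(x); series = 512 x^9 - 9216 x^7 + 48384 x^5 - 80640 x^3 + 30240 x


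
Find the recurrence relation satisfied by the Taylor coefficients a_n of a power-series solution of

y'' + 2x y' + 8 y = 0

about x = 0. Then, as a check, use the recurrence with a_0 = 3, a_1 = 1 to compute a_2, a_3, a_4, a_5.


Substitute y = sum_n a_n x^n.
y''(x) has coefficient (n+2)(n+1) a_{n+2} at x^n;
2 x y'(x) has coefficient 2 n a_n at x^n (shift);
8 y(x) has coefficient 8 a_n at x^n.
Matching x^n: (n+2)(n+1) a_{n+2} + (2n + 8) a_n = 0.
Thus a_{n+2} = (-2n - 8) / ((n+1)(n+2)) * a_n.

Check with a_0 = 3, a_1 = 1 (apply the recurrence for n = 0, 1, 2, 3): a_0 = 3, a_1 = 1, a_2 = -12, a_3 = -5/3, a_4 = 12, a_5 = 7/6.

a_(n+2) = (-2n - 8) / ((n+1)(n+2)) * a_n; check: a_0 = 3, a_1 = 1, a_2 = -12, a_3 = -5/3, a_4 = 12, a_5 = 7/6


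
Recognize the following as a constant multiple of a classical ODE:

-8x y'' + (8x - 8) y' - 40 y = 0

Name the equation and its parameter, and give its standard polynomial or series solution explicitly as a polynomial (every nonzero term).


All three coefficients share the factor -8; dividing through by -8 gives  x y'' + (1 - x) y' + 5 y = 0.
This matches the Laguerre equation x y'' + (1 - x) y' + n y = 0 with n = 5; the polynomial solution is L_5(x).
With y = sum_k a_k x^k, matching x^k gives (k+1)k a_{k+1} + (k+1) a_{k+1} - k a_k + n a_k = 0, i.e. (k+1)^2 a_{k+1} = (k - n) a_k = (k - 5) a_k. The right side vanishes at k = 5, so the series terminates at degree 5.
Standard normalization L_n(0) = 1 gives a_0 = 1. Work upward with a_{k+1} = (k - 5) a_k / (k+1)^2:
  a_1 = (0 - 5)(1) / 1^2 = -5/1 = -5
  a_2 = (1 - 5)(-5) / 2^2 = 20/4 = 5
  a_3 = (2 - 5)(5) / 3^2 = -15/9 = -5/3
  a_4 = (3 - 5)(-5/3) / 4^2 = (10/3)/16 = 5/24
  a_5 = (4 - 5)(5/24) / 5^2 = (-5/24)/25 = -1/120
Hence L_5(x) = -x^5/120 + 5 x^4/24 - 5 x^3/3 + 5 x^2 - 5 x + 1.

L_5(x); series = -x^5/120 + 5 x^4/24 - 5 x^3/3 + 5 x^2 - 5 x + 1


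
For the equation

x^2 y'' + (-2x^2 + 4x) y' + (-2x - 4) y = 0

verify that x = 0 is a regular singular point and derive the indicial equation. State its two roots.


Divide by x^2 to reach normal form y'' + P_1(x) y' + P_2(x) y = 0 with P_1(x) = -2 + 4/x and P_2(x) = -2/x - 4/x^2.
x = 0 is a singular point because the y'-coefficient -2 + 4/x has a pole at x = 0 and the y-coefficient -2/x - 4/x^2 has a pole at x = 0.
It is a regular singular point because x P_1(x) = p(x) = 4 - 2x and x^2 P_2(x) = q(x) = -2x - 4 are polynomials, hence analytic at x = 0.
p(0) = 4,  q(0) = -4.
Indicial equation: r(r-1) + p(0) r + q(0) = 0, i.e. r^2 + (p(0) - 1) r + q(0) = 0, i.e. r^2 + 3 r - 4 = 0.
Discriminant: (3)^2 - 4(-4) = 25, so r = (-3 ± 5)/2.
Solving: r_1 = 1, r_2 = -4.

indicial: r^2 + 3 r - 4 = 0; roots r_1 = 1, r_2 = -4


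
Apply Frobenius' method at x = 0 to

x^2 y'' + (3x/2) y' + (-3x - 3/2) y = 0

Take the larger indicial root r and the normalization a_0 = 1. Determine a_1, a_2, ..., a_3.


Write in Frobenius form y'' + (p(x)/x) y' + (q(x)/x^2) y = 0:
  p(x) = 3/2,  q(x) = -3x - 3/2.
Indicial equation: r(r-1) + (3/2) r + (-3/2) = 0 -> roots r_1 = 1, r_2 = -3/2.
Take r = r_1 = 1. Let y(x) = x^r sum_{n>=0} a_n x^n with a_0 = 1.
Substitute y = x^r sum a_n x^n and match x^{r+n}. The recurrence is
  D(n) a_n - 3 a_{n-1} = 0,  where D(n) = (r+n)(r+n-1) + (3/2)(r+n) + (-3/2).
  a_n = 3 / D(n) * a_{n-1}.
Since the indicial polynomial factors as (r - r_1)(r - r_2), D(n) = (r_1 + n - r_1)(r_1 + n - r_2) = n(n + 5/2).
Evaluating step by step (a_0 = 1):
  n = 1: D(1) = 1(1 + 5/2) = 7/2; numerator = 3(1) = 3; a_1 = (3)/(7/2) = 6/7
  n = 2: D(2) = 2(2 + 5/2) = 9; numerator = 3(6/7) = 18/7; a_2 = (18/7)/(9) = 2/7
  n = 3: D(3) = 3(3 + 5/2) = 33/2; numerator = 3(2/7) = 6/7; a_3 = (6/7)/(33/2) = 4/77

r = 1; a_0 = 1; a_1 = 6/7; a_2 = 2/7; a_3 = 4/77


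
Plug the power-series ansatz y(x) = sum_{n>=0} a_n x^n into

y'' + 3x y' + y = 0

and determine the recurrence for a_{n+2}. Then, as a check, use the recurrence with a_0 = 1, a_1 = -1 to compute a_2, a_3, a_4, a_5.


Substitute y = sum_n a_n x^n.
y''(x) has coefficient (n+2)(n+1) a_{n+2} at x^n;
3 x y'(x) has coefficient 3 n a_n at x^n (shift);
y(x) has coefficient 1 a_n at x^n.
Matching x^n: (n+2)(n+1) a_{n+2} + (3n + 1) a_n = 0.
Thus a_{n+2} = (-3n - 1) / ((n+1)(n+2)) * a_n.

Check with a_0 = 1, a_1 = -1 (apply the recurrence for n = 0, 1, 2, 3): a_0 = 1, a_1 = -1, a_2 = -1/2, a_3 = 2/3, a_4 = 7/24, a_5 = -1/3.

a_(n+2) = (-3n - 1) / ((n+1)(n+2)) * a_n; check: a_0 = 1, a_1 = -1, a_2 = -1/2, a_3 = 2/3, a_4 = 7/24, a_5 = -1/3


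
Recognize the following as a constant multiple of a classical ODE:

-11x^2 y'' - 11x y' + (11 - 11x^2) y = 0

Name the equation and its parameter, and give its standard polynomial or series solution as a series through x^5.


All three coefficients share the factor -11; dividing through by -11 gives  x^2 y'' + x y' + (x^2 - 1) y = 0.
This matches the Bessel equation x^2 y'' + x y' + (x^2 - nu^2) y = 0 with nu^2 = 1, so nu = 1; the solution bounded at x = 0 is J_1(x).
Frobenius at x = 0: indicial roots ±nu; for r = nu the recurrence k(k + 2nu) c_k = -c_{k-2} gives the standard series J_nu(x) = sum_{k>=0} (-1)^k / (k! (k+nu)!) (x/2)^(2k+nu). Evaluate the first 3 terms:
  k = 0: (-1)^0 / (0! * 1! * 2^1) x^1 = 1/(1*1*2) x^1 = (1/2) x^1
  k = 1: (-1)^1 / (1! * 2! * 2^3) x^3 = -1/(1*2*8) x^3 = (-1/16) x^3
  k = 2: (-1)^2 / (2! * 3! * 2^5) x^5 = 1/(2*6*32) x^5 = (1/384) x^5
Hence J_1(x) = x^5/384 - x^3/16 + x/2 + ....

J_1(x); series = x^5/384 - x^3/16 + x/2


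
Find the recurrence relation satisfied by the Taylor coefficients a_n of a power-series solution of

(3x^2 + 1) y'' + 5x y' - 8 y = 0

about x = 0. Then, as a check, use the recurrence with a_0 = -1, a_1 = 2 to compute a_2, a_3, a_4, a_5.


Substitute y = sum_n a_n x^n.
(1 + 3 x^2) y'' contributes (n+2)(n+1) a_{n+2} + 3 n(n-1) a_n at x^n.
5 x y'(x) contributes 5 n a_n at x^n.
-8 y(x) contributes -8 a_n at x^n.
Matching x^n: (n+2)(n+1) a_{n+2} + (3 n(n-1) + 5 n - 8) a_n = 0.
Thus a_{n+2} = (-3 n(n-1) - 5 n + 8) / ((n+1)(n+2)) * a_n.

Check with a_0 = -1, a_1 = 2 (apply the recurrence for n = 0, 1, 2, 3): a_0 = -1, a_1 = 2, a_2 = -4, a_3 = 1, a_4 = 8/3, a_5 = -5/4.

a_(n+2) = (-3 n(n-1) - 5 n + 8) / ((n+1)(n+2)) * a_n; check: a_0 = -1, a_1 = 2, a_2 = -4, a_3 = 1, a_4 = 8/3, a_5 = -5/4


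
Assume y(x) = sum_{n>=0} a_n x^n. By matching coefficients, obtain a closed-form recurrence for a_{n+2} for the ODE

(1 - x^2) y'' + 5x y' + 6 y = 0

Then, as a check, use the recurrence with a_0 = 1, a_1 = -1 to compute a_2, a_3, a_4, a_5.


Substitute y = sum_n a_n x^n.
(1 - 1 x^2) y'' contributes (n+2)(n+1) a_{n+2} - n(n-1) a_n at x^n.
5 x y'(x) contributes 5 n a_n at x^n.
6 y(x) contributes 6 a_n at x^n.
Matching x^n: (n+2)(n+1) a_{n+2} + (-n(n-1) + 5 n + 6) a_n = 0.
Thus a_{n+2} = (n(n-1) - 5 n - 6) / ((n+1)(n+2)) * a_n.

Check with a_0 = 1, a_1 = -1 (apply the recurrence for n = 0, 1, 2, 3): a_0 = 1, a_1 = -1, a_2 = -3, a_3 = 11/6, a_4 = 7/2, a_5 = -11/8.

a_(n+2) = (n(n-1) - 5 n - 6) / ((n+1)(n+2)) * a_n; check: a_0 = 1, a_1 = -1, a_2 = -3, a_3 = 11/6, a_4 = 7/2, a_5 = -11/8


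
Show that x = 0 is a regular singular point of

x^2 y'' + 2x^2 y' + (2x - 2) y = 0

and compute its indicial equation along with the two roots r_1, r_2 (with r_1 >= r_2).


Divide by x^2 to reach normal form y'' + P_1(x) y' + P_2(x) y = 0 with P_1(x) = 2 and P_2(x) = 2/x - 2/x^2.
x = 0 is a singular point because the y-coefficient 2/x - 2/x^2 has a pole at x = 0.
It is a regular singular point because x P_1(x) = p(x) = 2x and x^2 P_2(x) = q(x) = 2x - 2 are polynomials, hence analytic at x = 0.
p(0) = 0,  q(0) = -2.
Indicial equation: r(r-1) + p(0) r + q(0) = 0, i.e. r^2 + (p(0) - 1) r + q(0) = 0, i.e. r^2 - 1 r - 2 = 0.
Discriminant: (-1)^2 - 4(-2) = 9, so r = (1 ± 3)/2.
Solving: r_1 = 2, r_2 = -1.

indicial: r^2 - 1 r - 2 = 0; roots r_1 = 2, r_2 = -1


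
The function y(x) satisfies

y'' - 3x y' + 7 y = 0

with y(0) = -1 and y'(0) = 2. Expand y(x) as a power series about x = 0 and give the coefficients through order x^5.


Ansatz: y(x) = sum_{n>=0} a_n x^n, so y'(x) = sum_{n>=1} n a_n x^(n-1) and y''(x) = sum_{n>=2} n(n-1) a_n x^(n-2).
Substitute into P(x) y'' + Q(x) y' + R(x) y = 0 with P(x) = 1, Q(x) = -3x, R(x) = 7, and match powers of x.
Initial conditions: a_0 = -1, a_1 = 2.
Setting the coefficient of each power of x to zero and solving order by order (substituting the coefficients already found):
  x^0: 2 a_2 + 7 a_0 = 0  ->  2 a_2 = -7 a_0 = 7  ->  a_2 = 7/2
  x^1: 6 a_3 + 4 a_1 = 0  ->  6 a_3 = -4 a_1 = -8  ->  a_3 = -4/3
  x^2: 12 a_4 + a_2 = 0  ->  12 a_4 = -a_2 = -7/2  ->  a_4 = -7/24
  x^3: 20 a_5 - 2 a_3 = 0  ->  20 a_5 = 2 a_3 = -8/3  ->  a_5 = -2/15
Truncated series: y(x) = -1 + 2 x + (7/2) x^2 - (4/3) x^3 - (7/24) x^4 - (2/15) x^5 + O(x^6).

a_0 = -1; a_1 = 2; a_2 = 7/2; a_3 = -4/3; a_4 = -7/24; a_5 = -2/15


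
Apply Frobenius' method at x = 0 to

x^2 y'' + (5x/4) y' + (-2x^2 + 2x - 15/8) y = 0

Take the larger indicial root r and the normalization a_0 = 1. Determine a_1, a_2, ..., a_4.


Write in Frobenius form y'' + (p(x)/x) y' + (q(x)/x^2) y = 0:
  p(x) = 5/4,  q(x) = -2x^2 + 2x - 15/8.
Indicial equation: r(r-1) + (5/4) r + (-15/8) = 0 -> roots r_1 = 5/4, r_2 = -3/2.
Take r = r_1 = 5/4. Let y(x) = x^r sum_{n>=0} a_n x^n with a_0 = 1.
Substitute y = x^r sum a_n x^n and match x^{r+n}. The recurrence is
  D(n) a_n + 2 a_{n-1} - 2 a_{n-2} = 0,  where D(n) = (r+n)(r+n-1) + (5/4)(r+n) + (-15/8).
  a_n = [-2 a_{n-1} + 2 a_{n-2}] / D(n).
Since the indicial polynomial factors as (r - r_1)(r - r_2), D(n) = (r_1 + n - r_1)(r_1 + n - r_2) = n(n + 11/4).
Evaluating step by step (a_0 = 1):
  n = 1: D(1) = 1(1 + 11/4) = 15/4; numerator = -2(1) = -2; a_1 = (-2)/(15/4) = -8/15
  n = 2: D(2) = 2(2 + 11/4) = 19/2; numerator = -2(-8/15) + 2(1) = 46/15; a_2 = (46/15)/(19/2) = 92/285
  n = 3: D(3) = 3(3 + 11/4) = 69/4; numerator = -2(92/285) + 2(-8/15) = -488/285; a_3 = (-488/285)/(69/4) = -1952/19665
  n = 4: D(4) = 4(4 + 11/4) = 27; numerator = -2(-1952/19665) + 2(92/285) = 3320/3933; a_4 = (3320/3933)/(27) = 3320/106191

r = 5/4; a_0 = 1; a_1 = -8/15; a_2 = 92/285; a_3 = -1952/19665; a_4 = 3320/106191


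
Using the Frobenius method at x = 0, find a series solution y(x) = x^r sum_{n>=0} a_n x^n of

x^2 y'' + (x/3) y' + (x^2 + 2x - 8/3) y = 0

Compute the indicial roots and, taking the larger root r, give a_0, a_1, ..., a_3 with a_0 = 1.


Write in Frobenius form y'' + (p(x)/x) y' + (q(x)/x^2) y = 0:
  p(x) = 1/3,  q(x) = x^2 + 2x - 8/3.
Indicial equation: r(r-1) + (1/3) r + (-8/3) = 0 -> roots r_1 = 2, r_2 = -4/3.
Take r = r_1 = 2. Let y(x) = x^r sum_{n>=0} a_n x^n with a_0 = 1.
Substitute y = x^r sum a_n x^n and match x^{r+n}. The recurrence is
  D(n) a_n + 2 a_{n-1} + 1 a_{n-2} = 0,  where D(n) = (r+n)(r+n-1) + (1/3)(r+n) + (-8/3).
  a_n = [-2 a_{n-1} - 1 a_{n-2}] / D(n).
Since the indicial polynomial factors as (r - r_1)(r - r_2), D(n) = (r_1 + n - r_1)(r_1 + n - r_2) = n(n + 10/3).
Evaluating step by step (a_0 = 1):
  n = 1: D(1) = 1(1 + 10/3) = 13/3; numerator = -2(1) = -2; a_1 = (-2)/(13/3) = -6/13
  n = 2: D(2) = 2(2 + 10/3) = 32/3; numerator = -2(-6/13) - 1(1) = -1/13; a_2 = (-1/13)/(32/3) = -3/416
  n = 3: D(3) = 3(3 + 10/3) = 19; numerator = -2(-3/416) - 1(-6/13) = 99/208; a_3 = (99/208)/(19) = 99/3952

r = 2; a_0 = 1; a_1 = -6/13; a_2 = -3/416; a_3 = 99/3952


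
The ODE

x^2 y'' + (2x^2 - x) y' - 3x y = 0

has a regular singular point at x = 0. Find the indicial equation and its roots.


Divide by x^2 to reach normal form y'' + P_1(x) y' + P_2(x) y = 0 with P_1(x) = 2 - 1/x and P_2(x) = -3/x.
x = 0 is a singular point because the y'-coefficient 2 - 1/x has a pole at x = 0 and the y-coefficient -3/x has a pole at x = 0.
It is a regular singular point because x P_1(x) = p(x) = 2x - 1 and x^2 P_2(x) = q(x) = -3x are polynomials, hence analytic at x = 0.
p(0) = -1,  q(0) = 0.
Indicial equation: r(r-1) + p(0) r + q(0) = 0, i.e. r^2 + (p(0) - 1) r + q(0) = 0, i.e. r^2 - 2 r = 0.
Discriminant: (-2)^2 - 4(0) = 4, so r = (2 ± 2)/2.
Solving: r_1 = 2, r_2 = 0.

indicial: r^2 - 2 r = 0; roots r_1 = 2, r_2 = 0


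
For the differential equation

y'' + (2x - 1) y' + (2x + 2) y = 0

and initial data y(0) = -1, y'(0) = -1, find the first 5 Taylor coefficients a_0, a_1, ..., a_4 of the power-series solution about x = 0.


Ansatz: y(x) = sum_{n>=0} a_n x^n, so y'(x) = sum_{n>=1} n a_n x^(n-1) and y''(x) = sum_{n>=2} n(n-1) a_n x^(n-2).
Substitute into P(x) y'' + Q(x) y' + R(x) y = 0 with P(x) = 1, Q(x) = 2x - 1, R(x) = 2x + 2, and match powers of x.
Initial conditions: a_0 = -1, a_1 = -1.
Setting the coefficient of each power of x to zero and solving order by order (substituting the coefficients already found):
  x^0: 2 a_2 - a_1 + 2 a_0 = 0  ->  2 a_2 = a_1 - 2 a_0 = 1  ->  a_2 = 1/2
  x^1: 6 a_3 - 2 a_2 + 4 a_1 + 2 a_0 = 0  ->  6 a_3 = 2 a_2 - 4 a_1 - 2 a_0 = 7  ->  a_3 = 7/6
  x^2: 12 a_4 - 3 a_3 + 6 a_2 + 2 a_1 = 0  ->  12 a_4 = 3 a_3 - 6 a_2 - 2 a_1 = 5/2  ->  a_4 = 5/24
Truncated series: y(x) = -1 - x + (1/2) x^2 + (7/6) x^3 + (5/24) x^4 + O(x^5).

a_0 = -1; a_1 = -1; a_2 = 1/2; a_3 = 7/6; a_4 = 5/24


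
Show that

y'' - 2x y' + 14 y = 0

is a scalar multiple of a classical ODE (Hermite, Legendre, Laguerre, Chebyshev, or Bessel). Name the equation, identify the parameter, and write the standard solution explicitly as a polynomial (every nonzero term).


The equation is already in a standard form:  y'' - 2x y' + 14 y = 0.
This matches the Hermite equation y'' - 2x y' + 2n y = 0 with 2n = 14, so n = 7; the polynomial solution is H_7(x).
With y = sum_k a_k x^k, matching x^k gives (k+2)(k+1) a_{k+2} = 2(k - n) a_k = 2(k - 7) a_k. The right side vanishes at k = 7, so the series with the parity of 7 terminates at degree 7.
Standard normalization: leading coefficient of H_n is 2^n, so a_7 = 2^7 = 128. Work downward with a_k = (k+1)(k+2) a_{k+2} / (2(k - n)):
  a_5 = (6)(7)(128) / (2(5 - 7)) = 5376/(-4) = -1344
  a_3 = (4)(5)(-1344) / (2(3 - 7)) = -26880/(-8) = 3360
  a_1 = (2)(3)(3360) / (2(1 - 7)) = 20160/(-12) = -1680
Hence H_7(x) = 128 x^7 - 1344 x^5 + 3360 x^3 - 1680 x.

H_7(x); series = 128 x^7 - 1344 x^5 + 3360 x^3 - 1680 x


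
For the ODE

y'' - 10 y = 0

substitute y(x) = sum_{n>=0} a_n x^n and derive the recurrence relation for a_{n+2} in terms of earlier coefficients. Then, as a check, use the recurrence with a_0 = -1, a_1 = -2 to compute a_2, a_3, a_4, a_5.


Substitute y = sum_n a_n x^n into y'' + (const) y = 0.
y''(x) = sum_{n>=0} (n+2)(n+1) a_{n+2} x^n.
The ODE becomes sum_n [(n+2)(n+1) a_{n+2} - 10 a_n] x^n = 0.
Setting each coefficient to zero gives the recurrence:
  (n+2)(n+1) a_{n+2} - 10 a_n = 0,
  a_{n+2} = 10 / ((n+1)(n+2)) a_n.

Check with a_0 = -1, a_1 = -2 (apply the recurrence for n = 0, 1, 2, 3): a_0 = -1, a_1 = -2, a_2 = -5, a_3 = -10/3, a_4 = -25/6, a_5 = -5/3.

a_{n+2} = 10/((n+1)(n+2)) * a_n; check: a_0 = -1, a_1 = -2, a_2 = -5, a_3 = -10/3, a_4 = -25/6, a_5 = -5/3


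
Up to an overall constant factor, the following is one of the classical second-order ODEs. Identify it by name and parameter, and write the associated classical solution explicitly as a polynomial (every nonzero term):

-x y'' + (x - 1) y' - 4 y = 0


All three coefficients share the factor -1; dividing through by -1 gives  x y'' + (1 - x) y' + 4 y = 0.
This matches the Laguerre equation x y'' + (1 - x) y' + n y = 0 with n = 4; the polynomial solution is L_4(x).
With y = sum_k a_k x^k, matching x^k gives (k+1)k a_{k+1} + (k+1) a_{k+1} - k a_k + n a_k = 0, i.e. (k+1)^2 a_{k+1} = (k - n) a_k = (k - 4) a_k. The right side vanishes at k = 4, so the series terminates at degree 4.
Standard normalization L_n(0) = 1 gives a_0 = 1. Work upward with a_{k+1} = (k - 4) a_k / (k+1)^2:
  a_1 = (0 - 4)(1) / 1^2 = -4/1 = -4
  a_2 = (1 - 4)(-4) / 2^2 = 12/4 = 3
  a_3 = (2 - 4)(3) / 3^2 = -6/9 = -2/3
  a_4 = (3 - 4)(-2/3) / 4^2 = (2/3)/16 = 1/24
Hence L_4(x) = x^4/24 - 2 x^3/3 + 3 x^2 - 4 x + 1.

L_4(x); series = x^4/24 - 2 x^3/3 + 3 x^2 - 4 x + 1


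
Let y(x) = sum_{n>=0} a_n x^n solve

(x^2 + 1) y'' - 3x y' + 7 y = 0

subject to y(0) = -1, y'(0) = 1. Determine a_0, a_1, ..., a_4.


Ansatz: y(x) = sum_{n>=0} a_n x^n, so y'(x) = sum_{n>=1} n a_n x^(n-1) and y''(x) = sum_{n>=2} n(n-1) a_n x^(n-2).
Substitute into P(x) y'' + Q(x) y' + R(x) y = 0 with P(x) = x^2 + 1, Q(x) = -3x, R(x) = 7, and match powers of x.
Initial conditions: a_0 = -1, a_1 = 1.
Setting the coefficient of each power of x to zero and solving order by order (substituting the coefficients already found):
  x^0: 2 a_2 + 7 a_0 = 0  ->  2 a_2 = -7 a_0 = 7  ->  a_2 = 7/2
  x^1: 6 a_3 + 4 a_1 = 0  ->  6 a_3 = -4 a_1 = -4  ->  a_3 = -2/3
  x^2: 12 a_4 + 3 a_2 = 0  ->  12 a_4 = -3 a_2 = -21/2  ->  a_4 = -7/8
Truncated series: y(x) = -1 + x + (7/2) x^2 - (2/3) x^3 - (7/8) x^4 + O(x^5).

a_0 = -1; a_1 = 1; a_2 = 7/2; a_3 = -2/3; a_4 = -7/8


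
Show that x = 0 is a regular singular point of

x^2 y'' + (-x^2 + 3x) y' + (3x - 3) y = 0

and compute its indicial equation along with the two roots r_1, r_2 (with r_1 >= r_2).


Divide by x^2 to reach normal form y'' + P_1(x) y' + P_2(x) y = 0 with P_1(x) = -1 + 3/x and P_2(x) = 3/x - 3/x^2.
x = 0 is a singular point because the y'-coefficient -1 + 3/x has a pole at x = 0 and the y-coefficient 3/x - 3/x^2 has a pole at x = 0.
It is a regular singular point because x P_1(x) = p(x) = 3 - x and x^2 P_2(x) = q(x) = 3x - 3 are polynomials, hence analytic at x = 0.
p(0) = 3,  q(0) = -3.
Indicial equation: r(r-1) + p(0) r + q(0) = 0, i.e. r^2 + (p(0) - 1) r + q(0) = 0, i.e. r^2 + 2 r - 3 = 0.
Discriminant: (2)^2 - 4(-3) = 16, so r = (-2 ± 4)/2.
Solving: r_1 = 1, r_2 = -3.

indicial: r^2 + 2 r - 3 = 0; roots r_1 = 1, r_2 = -3


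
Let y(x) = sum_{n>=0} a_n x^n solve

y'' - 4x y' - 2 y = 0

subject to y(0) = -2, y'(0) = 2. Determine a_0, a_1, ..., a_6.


Ansatz: y(x) = sum_{n>=0} a_n x^n, so y'(x) = sum_{n>=1} n a_n x^(n-1) and y''(x) = sum_{n>=2} n(n-1) a_n x^(n-2).
Substitute into P(x) y'' + Q(x) y' + R(x) y = 0 with P(x) = 1, Q(x) = -4x, R(x) = -2, and match powers of x.
Initial conditions: a_0 = -2, a_1 = 2.
Setting the coefficient of each power of x to zero and solving order by order (substituting the coefficients already found):
  x^0: 2 a_2 - 2 a_0 = 0  ->  2 a_2 = 2 a_0 = -4  ->  a_2 = -2
  x^1: 6 a_3 - 6 a_1 = 0  ->  6 a_3 = 6 a_1 = 12  ->  a_3 = 2
  x^2: 12 a_4 - 10 a_2 = 0  ->  12 a_4 = 10 a_2 = -20  ->  a_4 = -5/3
  x^3: 20 a_5 - 14 a_3 = 0  ->  20 a_5 = 14 a_3 = 28  ->  a_5 = 7/5
  x^4: 30 a_6 - 18 a_4 = 0  ->  30 a_6 = 18 a_4 = -30  ->  a_6 = -1
Truncated series: y(x) = -2 + 2 x - 2 x^2 + 2 x^3 - (5/3) x^4 + (7/5) x^5 - x^6 + O(x^7).

a_0 = -2; a_1 = 2; a_2 = -2; a_3 = 2; a_4 = -5/3; a_5 = 7/5; a_6 = -1


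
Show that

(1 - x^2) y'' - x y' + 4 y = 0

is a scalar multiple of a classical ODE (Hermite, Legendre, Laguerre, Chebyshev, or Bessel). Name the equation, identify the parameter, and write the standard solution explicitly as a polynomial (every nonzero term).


The equation is already in a standard form:  (1 - x^2) y'' - x y' + 4 y = 0.
This matches the Chebyshev equation (1 - x^2) y'' - x y' + n^2 y = 0 (note the -x y' term, not -2x y') with n^2 = 4, so n = 2; the polynomial solution is T_2(x).
With y = sum_k a_k x^k, matching x^k gives (k+2)(k+1) a_{k+2} = (k^2 - n^2) a_k = (k - 2)(k + 2) a_k. The right side vanishes at k = 2, so the series with the parity of 2 terminates at degree 2.
Standard normalization: leading coefficient of T_n is 2^(n-1), so a_2 = 2^1 = 2. Work downward with a_k = (k+1)(k+2) a_{k+2} / ((k - 2)(k + 2)):
  a_0 = (1)(2)(2) / ((0 - 2)(0 + 2)) = 4/(-4) = -1
Hence T_2(x) = 2 x^2 - 1.

T_2(x); series = 2 x^2 - 1


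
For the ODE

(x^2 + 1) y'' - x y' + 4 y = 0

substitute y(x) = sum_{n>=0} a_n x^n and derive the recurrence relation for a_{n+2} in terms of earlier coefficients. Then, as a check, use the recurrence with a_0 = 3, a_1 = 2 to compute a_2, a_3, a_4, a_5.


Substitute y = sum_n a_n x^n.
(1 + 1 x^2) y'' contributes (n+2)(n+1) a_{n+2} + n(n-1) a_n at x^n.
-x y'(x) contributes -n a_n at x^n.
4 y(x) contributes 4 a_n at x^n.
Matching x^n: (n+2)(n+1) a_{n+2} + (n(n-1) - n + 4) a_n = 0.
Thus a_{n+2} = (-n(n-1) + n - 4) / ((n+1)(n+2)) * a_n.

Check with a_0 = 3, a_1 = 2 (apply the recurrence for n = 0, 1, 2, 3): a_0 = 3, a_1 = 2, a_2 = -6, a_3 = -1, a_4 = 2, a_5 = 7/20.

a_(n+2) = (-n(n-1) + n - 4) / ((n+1)(n+2)) * a_n; check: a_0 = 3, a_1 = 2, a_2 = -6, a_3 = -1, a_4 = 2, a_5 = 7/20


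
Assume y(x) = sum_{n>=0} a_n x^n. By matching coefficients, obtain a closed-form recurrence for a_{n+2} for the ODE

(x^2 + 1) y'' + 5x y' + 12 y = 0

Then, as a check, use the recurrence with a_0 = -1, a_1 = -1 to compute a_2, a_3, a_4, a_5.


Substitute y = sum_n a_n x^n.
(1 + 1 x^2) y'' contributes (n+2)(n+1) a_{n+2} + n(n-1) a_n at x^n.
5 x y'(x) contributes 5 n a_n at x^n.
12 y(x) contributes 12 a_n at x^n.
Matching x^n: (n+2)(n+1) a_{n+2} + (n(n-1) + 5 n + 12) a_n = 0.
Thus a_{n+2} = (-n(n-1) - 5 n - 12) / ((n+1)(n+2)) * a_n.

Check with a_0 = -1, a_1 = -1 (apply the recurrence for n = 0, 1, 2, 3): a_0 = -1, a_1 = -1, a_2 = 6, a_3 = 17/6, a_4 = -12, a_5 = -187/40.

a_(n+2) = (-n(n-1) - 5 n - 12) / ((n+1)(n+2)) * a_n; check: a_0 = -1, a_1 = -1, a_2 = 6, a_3 = 17/6, a_4 = -12, a_5 = -187/40


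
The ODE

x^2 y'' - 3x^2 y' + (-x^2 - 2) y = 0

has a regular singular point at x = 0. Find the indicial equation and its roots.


Divide by x^2 to reach normal form y'' + P_1(x) y' + P_2(x) y = 0 with P_1(x) = -3 and P_2(x) = -1 - 2/x^2.
x = 0 is a singular point because the y-coefficient -1 - 2/x^2 has a pole at x = 0.
It is a regular singular point because x P_1(x) = p(x) = -3x and x^2 P_2(x) = q(x) = -x^2 - 2 are polynomials, hence analytic at x = 0.
p(0) = 0,  q(0) = -2.
Indicial equation: r(r-1) + p(0) r + q(0) = 0, i.e. r^2 + (p(0) - 1) r + q(0) = 0, i.e. r^2 - 1 r - 2 = 0.
Discriminant: (-1)^2 - 4(-2) = 9, so r = (1 ± 3)/2.
Solving: r_1 = 2, r_2 = -1.

indicial: r^2 - 1 r - 2 = 0; roots r_1 = 2, r_2 = -1


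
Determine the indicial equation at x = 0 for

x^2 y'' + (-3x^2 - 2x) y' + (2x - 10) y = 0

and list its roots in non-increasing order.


Divide by x^2 to reach normal form y'' + P_1(x) y' + P_2(x) y = 0 with P_1(x) = -3 - 2/x and P_2(x) = 2/x - 10/x^2.
x = 0 is a singular point because the y'-coefficient -3 - 2/x has a pole at x = 0 and the y-coefficient 2/x - 10/x^2 has a pole at x = 0.
It is a regular singular point because x P_1(x) = p(x) = -3x - 2 and x^2 P_2(x) = q(x) = 2x - 10 are polynomials, hence analytic at x = 0.
p(0) = -2,  q(0) = -10.
Indicial equation: r(r-1) + p(0) r + q(0) = 0, i.e. r^2 + (p(0) - 1) r + q(0) = 0, i.e. r^2 - 3 r - 10 = 0.
Discriminant: (-3)^2 - 4(-10) = 49, so r = (3 ± 7)/2.
Solving: r_1 = 5, r_2 = -2.

indicial: r^2 - 3 r - 10 = 0; roots r_1 = 5, r_2 = -2


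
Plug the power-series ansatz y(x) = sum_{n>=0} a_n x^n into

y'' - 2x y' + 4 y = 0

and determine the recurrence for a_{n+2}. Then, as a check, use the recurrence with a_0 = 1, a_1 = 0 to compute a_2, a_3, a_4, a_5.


Substitute y = sum_n a_n x^n.
y''(x) has coefficient (n+2)(n+1) a_{n+2} at x^n;
-2 x y'(x) has coefficient -2 n a_n at x^n (shift);
4 y(x) has coefficient 4 a_n at x^n.
Matching x^n: (n+2)(n+1) a_{n+2} + (-2n + 4) a_n = 0.
Thus a_{n+2} = (2n - 4) / ((n+1)(n+2)) * a_n.

Check with a_0 = 1, a_1 = 0 (apply the recurrence for n = 0, 1, 2, 3): a_0 = 1, a_1 = 0, a_2 = -2, a_3 = 0, a_4 = 0, a_5 = 0.

a_(n+2) = (2n - 4) / ((n+1)(n+2)) * a_n; check: a_0 = 1, a_1 = 0, a_2 = -2, a_3 = 0, a_4 = 0, a_5 = 0


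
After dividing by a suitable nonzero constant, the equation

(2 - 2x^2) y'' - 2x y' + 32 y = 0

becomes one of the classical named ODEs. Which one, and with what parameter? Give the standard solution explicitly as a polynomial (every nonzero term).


All three coefficients share the factor 2; dividing through by 2 gives  (1 - x^2) y'' - x y' + 16 y = 0.
This matches the Chebyshev equation (1 - x^2) y'' - x y' + n^2 y = 0 (note the -x y' term, not -2x y') with n^2 = 16, so n = 4; the polynomial solution is T_4(x).
With y = sum_k a_k x^k, matching x^k gives (k+2)(k+1) a_{k+2} = (k^2 - n^2) a_k = (k - 4)(k + 4) a_k. The right side vanishes at k = 4, so the series with the parity of 4 terminates at degree 4.
Standard normalization: leading coefficient of T_n is 2^(n-1), so a_4 = 2^3 = 8. Work downward with a_k = (k+1)(k+2) a_{k+2} / ((k - 4)(k + 4)):
  a_2 = (3)(4)(8) / ((2 - 4)(2 + 4)) = 96/(-12) = -8
  a_0 = (1)(2)(-8) / ((0 - 4)(0 + 4)) = -16/(-16) = 1
Hence T_4(x) = 8 x^4 - 8 x^2 + 1.

T_4(x); series = 8 x^4 - 8 x^2 + 1


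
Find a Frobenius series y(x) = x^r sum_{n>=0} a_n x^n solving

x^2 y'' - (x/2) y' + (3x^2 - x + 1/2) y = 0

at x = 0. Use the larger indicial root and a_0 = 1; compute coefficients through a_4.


Write in Frobenius form y'' + (p(x)/x) y' + (q(x)/x^2) y = 0:
  p(x) = -1/2,  q(x) = 3x^2 - x + 1/2.
Indicial equation: r(r-1) + (-1/2) r + (1/2) = 0 -> roots r_1 = 1, r_2 = 1/2.
Take r = r_1 = 1. Let y(x) = x^r sum_{n>=0} a_n x^n with a_0 = 1.
Substitute y = x^r sum a_n x^n and match x^{r+n}. The recurrence is
  D(n) a_n - 1 a_{n-1} + 3 a_{n-2} = 0,  where D(n) = (r+n)(r+n-1) + (-1/2)(r+n) + (1/2).
  a_n = [1 a_{n-1} - 3 a_{n-2}] / D(n).
Since the indicial polynomial factors as (r - r_1)(r - r_2), D(n) = (r_1 + n - r_1)(r_1 + n - r_2) = n(n + 1/2).
Evaluating step by step (a_0 = 1):
  n = 1: D(1) = 1(1 + 1/2) = 3/2; numerator = 1(1) = 1; a_1 = (1)/(3/2) = 2/3
  n = 2: D(2) = 2(2 + 1/2) = 5; numerator = 1(2/3) - 3(1) = -7/3; a_2 = (-7/3)/(5) = -7/15
  n = 3: D(3) = 3(3 + 1/2) = 21/2; numerator = 1(-7/15) - 3(2/3) = -37/15; a_3 = (-37/15)/(21/2) = -74/315
  n = 4: D(4) = 4(4 + 1/2) = 18; numerator = 1(-74/315) - 3(-7/15) = 367/315; a_4 = (367/315)/(18) = 367/5670

r = 1; a_0 = 1; a_1 = 2/3; a_2 = -7/15; a_3 = -74/315; a_4 = 367/5670


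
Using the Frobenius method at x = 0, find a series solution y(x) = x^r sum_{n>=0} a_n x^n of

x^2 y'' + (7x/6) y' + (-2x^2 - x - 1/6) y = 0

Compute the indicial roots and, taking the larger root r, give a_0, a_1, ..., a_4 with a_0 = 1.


Write in Frobenius form y'' + (p(x)/x) y' + (q(x)/x^2) y = 0:
  p(x) = 7/6,  q(x) = -2x^2 - x - 1/6.
Indicial equation: r(r-1) + (7/6) r + (-1/6) = 0 -> roots r_1 = 1/3, r_2 = -1/2.
Take r = r_1 = 1/3. Let y(x) = x^r sum_{n>=0} a_n x^n with a_0 = 1.
Substitute y = x^r sum a_n x^n and match x^{r+n}. The recurrence is
  D(n) a_n - 1 a_{n-1} - 2 a_{n-2} = 0,  where D(n) = (r+n)(r+n-1) + (7/6)(r+n) + (-1/6).
  a_n = [1 a_{n-1} + 2 a_{n-2}] / D(n).
Since the indicial polynomial factors as (r - r_1)(r - r_2), D(n) = (r_1 + n - r_1)(r_1 + n - r_2) = n(n + 5/6).
Evaluating step by step (a_0 = 1):
  n = 1: D(1) = 1(1 + 5/6) = 11/6; numerator = 1(1) = 1; a_1 = (1)/(11/6) = 6/11
  n = 2: D(2) = 2(2 + 5/6) = 17/3; numerator = 1(6/11) + 2(1) = 28/11; a_2 = (28/11)/(17/3) = 84/187
  n = 3: D(3) = 3(3 + 5/6) = 23/2; numerator = 1(84/187) + 2(6/11) = 288/187; a_3 = (288/187)/(23/2) = 576/4301
  n = 4: D(4) = 4(4 + 5/6) = 58/3; numerator = 1(576/4301) + 2(84/187) = 4440/4301; a_4 = (4440/4301)/(58/3) = 6660/124729

r = 1/3; a_0 = 1; a_1 = 6/11; a_2 = 84/187; a_3 = 576/4301; a_4 = 6660/124729


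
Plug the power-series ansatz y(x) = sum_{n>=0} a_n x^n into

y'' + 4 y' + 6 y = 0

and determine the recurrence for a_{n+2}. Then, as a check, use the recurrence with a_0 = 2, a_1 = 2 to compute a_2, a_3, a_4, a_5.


Substitute y = sum_n a_n x^n.
y''(x) has coefficient (n+2)(n+1) a_{n+2} at x^n;
4 y'(x) has coefficient 4 (n+1) a_{n+1} at x^n;
6 y(x) has coefficient 6 a_n at x^n.
Matching x^n: (n+2)(n+1) a_{n+2} + 4 (n+1) a_{n+1} + 6 a_n = 0.
Thus a_{n+2} = [-4 (n+1) a_{n+1} - 6 a_n] / ((n+1)(n+2)).

Check with a_0 = 2, a_1 = 2 (apply the recurrence for n = 0, 1, 2, 3): a_0 = 2, a_1 = 2, a_2 = -10, a_3 = 34/3, a_4 = -19/3, a_5 = 5/3.

a_(n+2) = [-4 (n+1) a_(n+1) - 6 a_n] / ((n+1)(n+2)); check: a_0 = 2, a_1 = 2, a_2 = -10, a_3 = 34/3, a_4 = -19/3, a_5 = 5/3


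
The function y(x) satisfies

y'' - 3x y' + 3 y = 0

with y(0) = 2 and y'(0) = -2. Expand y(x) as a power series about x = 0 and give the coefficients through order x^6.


Ansatz: y(x) = sum_{n>=0} a_n x^n, so y'(x) = sum_{n>=1} n a_n x^(n-1) and y''(x) = sum_{n>=2} n(n-1) a_n x^(n-2).
Substitute into P(x) y'' + Q(x) y' + R(x) y = 0 with P(x) = 1, Q(x) = -3x, R(x) = 3, and match powers of x.
Initial conditions: a_0 = 2, a_1 = -2.
Setting the coefficient of each power of x to zero and solving order by order (substituting the coefficients already found):
  x^0: 2 a_2 + 3 a_0 = 0  ->  2 a_2 = -3 a_0 = -6  ->  a_2 = -3
  x^1: 6 a_3 = 0  ->  a_3 = 0
  x^2: 12 a_4 - 3 a_2 = 0  ->  12 a_4 = 3 a_2 = -9  ->  a_4 = -3/4
  x^3: 20 a_5 - 6 a_3 = 0  ->  20 a_5 = 6 a_3 = 0  ->  a_5 = 0
  x^4: 30 a_6 - 9 a_4 = 0  ->  30 a_6 = 9 a_4 = -27/4  ->  a_6 = -9/40
Truncated series: y(x) = 2 - 2 x - 3 x^2 - (3/4) x^4 - (9/40) x^6 + O(x^7).

a_0 = 2; a_1 = -2; a_2 = -3; a_3 = 0; a_4 = -3/4; a_5 = 0; a_6 = -9/40


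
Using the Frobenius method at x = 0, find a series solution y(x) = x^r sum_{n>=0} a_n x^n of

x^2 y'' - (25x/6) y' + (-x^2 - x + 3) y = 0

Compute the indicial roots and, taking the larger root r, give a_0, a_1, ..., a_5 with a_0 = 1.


Write in Frobenius form y'' + (p(x)/x) y' + (q(x)/x^2) y = 0:
  p(x) = -25/6,  q(x) = -x^2 - x + 3.
Indicial equation: r(r-1) + (-25/6) r + (3) = 0 -> roots r_1 = 9/2, r_2 = 2/3.
Take r = r_1 = 9/2. Let y(x) = x^r sum_{n>=0} a_n x^n with a_0 = 1.
Substitute y = x^r sum a_n x^n and match x^{r+n}. The recurrence is
  D(n) a_n - 1 a_{n-1} - 1 a_{n-2} = 0,  where D(n) = (r+n)(r+n-1) + (-25/6)(r+n) + (3).
  a_n = [1 a_{n-1} + 1 a_{n-2}] / D(n).
Since the indicial polynomial factors as (r - r_1)(r - r_2), D(n) = (r_1 + n - r_1)(r_1 + n - r_2) = n(n + 23/6).
Evaluating step by step (a_0 = 1):
  n = 1: D(1) = 1(1 + 23/6) = 29/6; numerator = 1(1) = 1; a_1 = (1)/(29/6) = 6/29
  n = 2: D(2) = 2(2 + 23/6) = 35/3; numerator = 1(6/29) + 1(1) = 35/29; a_2 = (35/29)/(35/3) = 3/29
  n = 3: D(3) = 3(3 + 23/6) = 41/2; numerator = 1(3/29) + 1(6/29) = 9/29; a_3 = (9/29)/(41/2) = 18/1189
  n = 4: D(4) = 4(4 + 23/6) = 94/3; numerator = 1(18/1189) + 1(3/29) = 141/1189; a_4 = (141/1189)/(94/3) = 9/2378
  n = 5: D(5) = 5(5 + 23/6) = 265/6; numerator = 1(9/2378) + 1(18/1189) = 45/2378; a_5 = (45/2378)/(265/6) = 27/63017

r = 9/2; a_0 = 1; a_1 = 6/29; a_2 = 3/29; a_3 = 18/1189; a_4 = 9/2378; a_5 = 27/63017


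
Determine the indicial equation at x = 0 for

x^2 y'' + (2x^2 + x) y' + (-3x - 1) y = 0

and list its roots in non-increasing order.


Divide by x^2 to reach normal form y'' + P_1(x) y' + P_2(x) y = 0 with P_1(x) = 2 + 1/x and P_2(x) = -3/x - 1/x^2.
x = 0 is a singular point because the y'-coefficient 2 + 1/x has a pole at x = 0 and the y-coefficient -3/x - 1/x^2 has a pole at x = 0.
It is a regular singular point because x P_1(x) = p(x) = 2x + 1 and x^2 P_2(x) = q(x) = -3x - 1 are polynomials, hence analytic at x = 0.
p(0) = 1,  q(0) = -1.
Indicial equation: r(r-1) + p(0) r + q(0) = 0, i.e. r^2 + (p(0) - 1) r + q(0) = 0, i.e. r^2 - 1 = 0.
Discriminant: (0)^2 - 4(-1) = 4, so r = (0 ± 2)/2.
Solving: r_1 = 1, r_2 = -1.

indicial: r^2 - 1 = 0; roots r_1 = 1, r_2 = -1


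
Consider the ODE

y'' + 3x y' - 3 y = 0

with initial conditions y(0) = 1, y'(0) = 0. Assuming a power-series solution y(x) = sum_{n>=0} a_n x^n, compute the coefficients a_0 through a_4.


Ansatz: y(x) = sum_{n>=0} a_n x^n, so y'(x) = sum_{n>=1} n a_n x^(n-1) and y''(x) = sum_{n>=2} n(n-1) a_n x^(n-2).
Substitute into P(x) y'' + Q(x) y' + R(x) y = 0 with P(x) = 1, Q(x) = 3x, R(x) = -3, and match powers of x.
Initial conditions: a_0 = 1, a_1 = 0.
Setting the coefficient of each power of x to zero and solving order by order (substituting the coefficients already found):
  x^0: 2 a_2 - 3 a_0 = 0  ->  2 a_2 = 3 a_0 = 3  ->  a_2 = 3/2
  x^1: 6 a_3 = 0  ->  a_3 = 0
  x^2: 12 a_4 + 3 a_2 = 0  ->  12 a_4 = -3 a_2 = -9/2  ->  a_4 = -3/8
Truncated series: y(x) = 1 + (3/2) x^2 - (3/8) x^4 + O(x^5).

a_0 = 1; a_1 = 0; a_2 = 3/2; a_3 = 0; a_4 = -3/8


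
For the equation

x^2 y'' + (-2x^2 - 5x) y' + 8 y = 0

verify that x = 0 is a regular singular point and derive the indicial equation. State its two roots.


Divide by x^2 to reach normal form y'' + P_1(x) y' + P_2(x) y = 0 with P_1(x) = -2 - 5/x and P_2(x) = 8/x^2.
x = 0 is a singular point because the y'-coefficient -2 - 5/x has a pole at x = 0 and the y-coefficient 8/x^2 has a pole at x = 0.
It is a regular singular point because x P_1(x) = p(x) = -2x - 5 and x^2 P_2(x) = q(x) = 8 are polynomials, hence analytic at x = 0.
p(0) = -5,  q(0) = 8.
Indicial equation: r(r-1) + p(0) r + q(0) = 0, i.e. r^2 + (p(0) - 1) r + q(0) = 0, i.e. r^2 - 6 r + 8 = 0.
Discriminant: (-6)^2 - 4(8) = 4, so r = (6 ± 2)/2.
Solving: r_1 = 4, r_2 = 2.

indicial: r^2 - 6 r + 8 = 0; roots r_1 = 4, r_2 = 2


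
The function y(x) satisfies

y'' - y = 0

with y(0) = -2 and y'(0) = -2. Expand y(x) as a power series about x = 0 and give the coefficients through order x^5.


Ansatz: y(x) = sum_{n>=0} a_n x^n, so y'(x) = sum_{n>=1} n a_n x^(n-1) and y''(x) = sum_{n>=2} n(n-1) a_n x^(n-2).
Substitute into P(x) y'' + Q(x) y' + R(x) y = 0 with P(x) = 1, Q(x) = 0, R(x) = -1, and match powers of x.
Initial conditions: a_0 = -2, a_1 = -2.
Setting the coefficient of each power of x to zero and solving order by order (substituting the coefficients already found):
  x^0: 2 a_2 - a_0 = 0  ->  2 a_2 = a_0 = -2  ->  a_2 = -1
  x^1: 6 a_3 - a_1 = 0  ->  6 a_3 = a_1 = -2  ->  a_3 = -1/3
  x^2: 12 a_4 - a_2 = 0  ->  12 a_4 = a_2 = -1  ->  a_4 = -1/12
  x^3: 20 a_5 - a_3 = 0  ->  20 a_5 = a_3 = -1/3  ->  a_5 = -1/60
Truncated series: y(x) = -2 - 2 x - x^2 - (1/3) x^3 - (1/12) x^4 - (1/60) x^5 + O(x^6).

a_0 = -2; a_1 = -2; a_2 = -1; a_3 = -1/3; a_4 = -1/12; a_5 = -1/60


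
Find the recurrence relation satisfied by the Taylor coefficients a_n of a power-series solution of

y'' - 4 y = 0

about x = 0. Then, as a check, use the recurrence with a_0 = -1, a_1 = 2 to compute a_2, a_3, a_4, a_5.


Substitute y = sum_n a_n x^n into y'' + (const) y = 0.
y''(x) = sum_{n>=0} (n+2)(n+1) a_{n+2} x^n.
The ODE becomes sum_n [(n+2)(n+1) a_{n+2} - 4 a_n] x^n = 0.
Setting each coefficient to zero gives the recurrence:
  (n+2)(n+1) a_{n+2} - 4 a_n = 0,
  a_{n+2} = 4 / ((n+1)(n+2)) a_n.

Check with a_0 = -1, a_1 = 2 (apply the recurrence for n = 0, 1, 2, 3): a_0 = -1, a_1 = 2, a_2 = -2, a_3 = 4/3, a_4 = -2/3, a_5 = 4/15.

a_{n+2} = 4/((n+1)(n+2)) * a_n; check: a_0 = -1, a_1 = 2, a_2 = -2, a_3 = 4/3, a_4 = -2/3, a_5 = 4/15


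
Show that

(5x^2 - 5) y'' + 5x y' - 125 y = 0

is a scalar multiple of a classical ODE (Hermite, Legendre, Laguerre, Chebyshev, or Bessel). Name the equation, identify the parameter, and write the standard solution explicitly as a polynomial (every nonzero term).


All three coefficients share the factor -5; dividing through by -5 gives  (1 - x^2) y'' - x y' + 25 y = 0.
This matches the Chebyshev equation (1 - x^2) y'' - x y' + n^2 y = 0 (note the -x y' term, not -2x y') with n^2 = 25, so n = 5; the polynomial solution is T_5(x).
With y = sum_k a_k x^k, matching x^k gives (k+2)(k+1) a_{k+2} = (k^2 - n^2) a_k = (k - 5)(k + 5) a_k. The right side vanishes at k = 5, so the series with the parity of 5 terminates at degree 5.
Standard normalization: leading coefficient of T_n is 2^(n-1), so a_5 = 2^4 = 16. Work downward with a_k = (k+1)(k+2) a_{k+2} / ((k - 5)(k + 5)):
  a_3 = (4)(5)(16) / ((3 - 5)(3 + 5)) = 320/(-16) = -20
  a_1 = (2)(3)(-20) / ((1 - 5)(1 + 5)) = -120/(-24) = 5
Hence T_5(x) = 16 x^5 - 20 x^3 + 5 x.

T_5(x); series = 16 x^5 - 20 x^3 + 5 x


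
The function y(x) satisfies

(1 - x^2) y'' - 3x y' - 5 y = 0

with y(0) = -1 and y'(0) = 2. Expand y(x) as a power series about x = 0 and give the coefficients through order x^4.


Ansatz: y(x) = sum_{n>=0} a_n x^n, so y'(x) = sum_{n>=1} n a_n x^(n-1) and y''(x) = sum_{n>=2} n(n-1) a_n x^(n-2).
Substitute into P(x) y'' + Q(x) y' + R(x) y = 0 with P(x) = 1 - x^2, Q(x) = -3x, R(x) = -5, and match powers of x.
Initial conditions: a_0 = -1, a_1 = 2.
Setting the coefficient of each power of x to zero and solving order by order (substituting the coefficients already found):
  x^0: 2 a_2 - 5 a_0 = 0  ->  2 a_2 = 5 a_0 = -5  ->  a_2 = -5/2
  x^1: 6 a_3 - 8 a_1 = 0  ->  6 a_3 = 8 a_1 = 16  ->  a_3 = 8/3
  x^2: 12 a_4 - 13 a_2 = 0  ->  12 a_4 = 13 a_2 = -65/2  ->  a_4 = -65/24
Truncated series: y(x) = -1 + 2 x - (5/2) x^2 + (8/3) x^3 - (65/24) x^4 + O(x^5).

a_0 = -1; a_1 = 2; a_2 = -5/2; a_3 = 8/3; a_4 = -65/24


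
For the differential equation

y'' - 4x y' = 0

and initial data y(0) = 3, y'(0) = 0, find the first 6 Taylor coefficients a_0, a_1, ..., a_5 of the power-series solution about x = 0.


Ansatz: y(x) = sum_{n>=0} a_n x^n, so y'(x) = sum_{n>=1} n a_n x^(n-1) and y''(x) = sum_{n>=2} n(n-1) a_n x^(n-2).
Substitute into P(x) y'' + Q(x) y' + R(x) y = 0 with P(x) = 1, Q(x) = -4x, R(x) = 0, and match powers of x.
Initial conditions: a_0 = 3, a_1 = 0.
Setting the coefficient of each power of x to zero and solving order by order (substituting the coefficients already found):
  x^0: 2 a_2 = 0  ->  a_2 = 0
  x^1: 6 a_3 - 4 a_1 = 0  ->  6 a_3 = 4 a_1 = 0  ->  a_3 = 0
  x^2: 12 a_4 - 8 a_2 = 0  ->  12 a_4 = 8 a_2 = 0  ->  a_4 = 0
  x^3: 20 a_5 - 12 a_3 = 0  ->  20 a_5 = 12 a_3 = 0  ->  a_5 = 0
Truncated series: y(x) = 3 + O(x^6).

a_0 = 3; a_1 = 0; a_2 = 0; a_3 = 0; a_4 = 0; a_5 = 0


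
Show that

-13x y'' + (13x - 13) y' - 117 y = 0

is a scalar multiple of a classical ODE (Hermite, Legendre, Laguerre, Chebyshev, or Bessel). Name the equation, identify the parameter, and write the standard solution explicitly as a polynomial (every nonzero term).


All three coefficients share the factor -13; dividing through by -13 gives  x y'' + (1 - x) y' + 9 y = 0.
This matches the Laguerre equation x y'' + (1 - x) y' + n y = 0 with n = 9; the polynomial solution is L_9(x).
With y = sum_k a_k x^k, matching x^k gives (k+1)k a_{k+1} + (k+1) a_{k+1} - k a_k + n a_k = 0, i.e. (k+1)^2 a_{k+1} = (k - n) a_k = (k - 9) a_k. The right side vanishes at k = 9, so the series terminates at degree 9.
Standard normalization L_n(0) = 1 gives a_0 = 1. Work upward with a_{k+1} = (k - 9) a_k / (k+1)^2:
  a_1 = (0 - 9)(1) / 1^2 = -9/1 = -9
  a_2 = (1 - 9)(-9) / 2^2 = 72/4 = 18
  a_3 = (2 - 9)(18) / 3^2 = -126/9 = -14
  a_4 = (3 - 9)(-14) / 4^2 = 84/16 = 21/4
  a_5 = (4 - 9)(21/4) / 5^2 = (-105/4)/25 = -21/20
  a_6 = (5 - 9)(-21/20) / 6^2 = (21/5)/36 = 7/60
  a_7 = (6 - 9)(7/60) / 7^2 = (-7/20)/49 = -1/140
  a_8 = (7 - 9)(-1/140) / 8^2 = (1/70)/64 = 1/4480
  a_9 = (8 - 9)(1/4480) / 9^2 = (-1/4480)/81 = -1/362880
Hence L_9(x) = -x^9/362880 + x^8/4480 - x^7/140 + 7 x^6/60 - 21 x^5/20 + 21 x^4/4 - 14 x^3 + 18 x^2 - 9 x + 1.

L_9(x); series = -x^9/362880 + x^8/4480 - x^7/140 + 7 x^6/60 - 21 x^5/20 + 21 x^4/4 - 14 x^3 + 18 x^2 - 9 x + 1
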